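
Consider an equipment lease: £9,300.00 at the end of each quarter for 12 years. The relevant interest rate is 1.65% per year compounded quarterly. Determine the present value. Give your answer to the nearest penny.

This is an ordinary annuity: 48 payments of £9,300.00 at the end of each quarter.
Periodic rate r = 0.0165/4 per quarter; n is counted in quarters.
PV = PMT × [(1 − (1+r)^−n)/r] = 9,300 × [1 − (1+r)^−48] / r = £404,230.93

£404,230.93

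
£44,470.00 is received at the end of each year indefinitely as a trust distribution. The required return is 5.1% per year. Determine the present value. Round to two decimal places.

£871,960.78

Periodic rate r = 0.051 per year.
Level perpetuity: PV = PMT / r = 44,470 / (0.051) = £871,960.78.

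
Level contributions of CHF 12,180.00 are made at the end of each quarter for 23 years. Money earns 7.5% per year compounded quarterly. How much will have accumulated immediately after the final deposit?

This is an ordinary annuity: 92 deposits of CHF 12,180.00 at the end of each quarter.
Periodic rate r = 0.075/4 per quarter; n is counted in quarters.
FV = PMT × [((1+r)^n − 1)/r] = 12,180 × [(1+r)^92 − 1] / r = CHF 2,938,522.13

CHF 2,938,522.13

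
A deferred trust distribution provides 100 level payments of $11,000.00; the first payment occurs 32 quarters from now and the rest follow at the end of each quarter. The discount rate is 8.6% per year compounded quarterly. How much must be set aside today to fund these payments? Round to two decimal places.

$233,054.43

Ordinary annuity of 100 payments, first payment at period 32.
Periodic rate r = 0.086/4 per quarter; n is counted in quarters.
The ordinary-annuity PV formula values the stream one period before the first payment (period 31); discount that back 31 periods:
PV₀ = 11,000 × [1 − (1+r)^−100] / r × (1+r)^−31 = $233,054.43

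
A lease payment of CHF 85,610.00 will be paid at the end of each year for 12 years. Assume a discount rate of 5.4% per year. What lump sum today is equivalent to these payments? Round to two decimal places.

CHF 741,951.32

This is an ordinary annuity: 12 payments of CHF 85,610.00 at the end of each year.
Periodic rate r = 0.054 per year.
PV = PMT × [(1 − (1+r)^−n)/r] = 85,610 × [1 − (1+r)^−12] / r = CHF 741,951.32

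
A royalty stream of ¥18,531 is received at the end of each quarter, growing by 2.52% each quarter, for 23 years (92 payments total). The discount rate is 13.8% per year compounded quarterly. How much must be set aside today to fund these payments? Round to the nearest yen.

Periodic rate r = 0.138/4 per quarter; n is counted in quarters.
Growing ordinary annuity: PV = PMT₁ × [1 − ((1+g)/(1+r))^n] / (r − g) = 18,531 × [1 − ((1+0.0252)/(1+r))^92] / (r − 0.0252) = ¥1,124,418.

¥1,124,418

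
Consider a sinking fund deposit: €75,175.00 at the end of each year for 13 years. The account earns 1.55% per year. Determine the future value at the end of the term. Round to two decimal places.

€1,073,532.82

This is an ordinary annuity: 13 deposits of €75,175.00 at the end of each year.
Periodic rate r = 0.0155 per year.
FV = PMT × [((1+r)^n − 1)/r] = 75,175 × [(1+r)^13 − 1] / r = €1,073,532.82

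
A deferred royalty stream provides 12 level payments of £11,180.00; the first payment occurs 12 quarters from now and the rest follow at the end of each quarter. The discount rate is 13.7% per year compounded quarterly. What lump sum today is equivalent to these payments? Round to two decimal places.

£74,921.59

Ordinary annuity of 12 payments, first payment at period 12.
Periodic rate r = 0.137/4 per quarter; n is counted in quarters.
The ordinary-annuity PV formula values the stream one period before the first payment (period 11); discount that back 11 periods:
PV₀ = 11,180 × [1 − (1+r)^−12] / r × (1+r)^−11 = £74,921.59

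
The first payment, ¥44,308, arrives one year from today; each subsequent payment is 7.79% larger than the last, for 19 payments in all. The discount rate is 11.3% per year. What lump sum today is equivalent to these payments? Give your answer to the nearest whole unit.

Periodic rate r = 0.113 per year.
Growing ordinary annuity: PV = PMT₁ × [1 − ((1+g)/(1+r))^n] / (r − g) = 44,308 × [1 − ((1+0.0779)/(1+r))^19] / (r − 0.0779) = ¥575,651.

¥575,651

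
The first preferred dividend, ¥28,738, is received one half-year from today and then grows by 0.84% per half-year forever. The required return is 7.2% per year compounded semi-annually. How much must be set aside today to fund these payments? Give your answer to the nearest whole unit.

¥1,041,232

Periodic rate r = 0.072/2 per half-year.
Growing perpetuity (Gordon): PV = PMT₁ / (r − g) = 28,738 / (r − 0.0084) = ¥1,041,232.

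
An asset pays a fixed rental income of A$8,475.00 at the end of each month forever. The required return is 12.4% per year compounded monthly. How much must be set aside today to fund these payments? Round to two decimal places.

A$820,161.29

Periodic rate r = 0.124/12 per month.
Level perpetuity: PV = PMT / r = 8,475 / (0.124/12) = A$820,161.29.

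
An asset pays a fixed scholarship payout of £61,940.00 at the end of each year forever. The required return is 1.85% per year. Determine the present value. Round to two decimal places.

Periodic rate r = 0.0185 per year.
Level perpetuity: PV = PMT / r = 61,940 / (0.0185) = £3,348,108.11.

£3,348,108.11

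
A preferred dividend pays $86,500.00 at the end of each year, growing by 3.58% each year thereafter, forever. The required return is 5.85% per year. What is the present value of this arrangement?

Periodic rate r = 0.0585 per year.
Growing perpetuity (Gordon): PV = PMT₁ / (r − g) = 86,500 / (r − 0.0358) = $3,810,572.69.

$3,810,572.69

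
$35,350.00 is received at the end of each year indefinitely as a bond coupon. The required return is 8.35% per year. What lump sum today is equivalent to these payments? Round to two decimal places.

Periodic rate r = 0.0835 per year.
Level perpetuity: PV = PMT / r = 35,350 / (0.0835) = $423,353.29.

$423,353.29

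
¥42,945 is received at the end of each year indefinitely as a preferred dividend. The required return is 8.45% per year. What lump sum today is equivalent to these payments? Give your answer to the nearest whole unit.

¥508,225

Periodic rate r = 0.0845 per year.
Level perpetuity: PV = PMT / r = 42,945 / (0.0845) = ¥508,225.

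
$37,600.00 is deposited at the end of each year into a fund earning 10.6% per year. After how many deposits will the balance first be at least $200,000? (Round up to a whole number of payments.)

Periodic rate r = 0.106 per year.
Ordinary annuity FV: 200,000 = 37,600 × [((1+r)^n − 1)/r].
(1+r)^n = 1 + 200,000 × r / 37,600, so n = ln(1 + 200,000·r/37,600) / ln(1+r) = 4.44.
Round up to a whole number of payments: n = 5.

5 payments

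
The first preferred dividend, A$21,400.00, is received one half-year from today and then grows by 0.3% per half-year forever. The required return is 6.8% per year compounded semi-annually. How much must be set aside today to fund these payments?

Periodic rate r = 0.068/2 per half-year.
Growing perpetuity (Gordon): PV = PMT₁ / (r − g) = 21,400 / (r − 0.003) = A$690,322.58.

A$690,322.58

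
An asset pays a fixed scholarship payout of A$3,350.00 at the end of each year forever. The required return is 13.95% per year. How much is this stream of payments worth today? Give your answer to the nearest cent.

A$24,014.34

Periodic rate r = 0.1395 per year.
Level perpetuity: PV = PMT / r = 3,350 / (0.1395) = A$24,014.34.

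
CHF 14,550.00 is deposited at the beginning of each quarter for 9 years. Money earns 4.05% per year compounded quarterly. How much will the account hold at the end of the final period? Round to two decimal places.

CHF 634,571.90

This is an annuity due: 36 deposits of CHF 14,550.00 at the beginning of each quarter.
Periodic rate r = 0.0405/4 per quarter; n is counted in quarters.
FV = PMT × [((1+r)^n − 1)/r] × (1+r) = 14,550 × [(1+r)^36 − 1] / r × (1+r) = CHF 634,571.90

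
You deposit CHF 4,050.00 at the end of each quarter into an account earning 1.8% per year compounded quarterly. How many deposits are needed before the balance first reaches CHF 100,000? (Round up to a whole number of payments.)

Periodic rate r = 0.018/4 per quarter; n is counted in quarters.
Ordinary annuity FV: 100,000 = 4,050 × [((1+r)^n − 1)/r].
(1+r)^n = 1 + 100,000 × r / 4,050, so n = ln(1 + 100,000·r/4,050) / ln(1+r) = 23.47.
Round up to a whole number of payments: n = 24.

24 payments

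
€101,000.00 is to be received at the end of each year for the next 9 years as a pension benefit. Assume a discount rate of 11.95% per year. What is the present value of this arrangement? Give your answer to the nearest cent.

This is an ordinary annuity: 9 payments of €101,000.00 at the end of each year.
Periodic rate r = 0.1195 per year.
PV = PMT × [(1 − (1+r)^−n)/r] = 101,000 × [1 − (1+r)^−9] / r = €539,177.60

€539,177.60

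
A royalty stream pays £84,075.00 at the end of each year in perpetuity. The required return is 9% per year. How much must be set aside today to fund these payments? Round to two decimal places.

£934,166.67

Periodic rate r = 0.09 per year.
Level perpetuity: PV = PMT / r = 84,075 / (0.09) = £934,166.67.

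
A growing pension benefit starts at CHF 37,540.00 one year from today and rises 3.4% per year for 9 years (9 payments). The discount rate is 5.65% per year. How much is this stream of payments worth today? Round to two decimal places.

Periodic rate r = 0.0565 per year.
Growing ordinary annuity: PV = PMT₁ × [1 − ((1+g)/(1+r))^n] / (r − g) = 37,540 × [1 − ((1+0.034)/(1+r))^9] / (r − 0.034) = CHF 293,861.07.

CHF 293,861.07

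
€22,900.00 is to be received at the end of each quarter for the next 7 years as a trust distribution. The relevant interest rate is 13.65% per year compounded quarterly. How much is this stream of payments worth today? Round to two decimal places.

€408,810.89

This is an ordinary annuity: 28 payments of €22,900.00 at the end of each quarter.
Periodic rate r = 0.1365/4 per quarter; n is counted in quarters.
PV = PMT × [(1 − (1+r)^−n)/r] = 22,900 × [1 − (1+r)^−28] / r = €408,810.89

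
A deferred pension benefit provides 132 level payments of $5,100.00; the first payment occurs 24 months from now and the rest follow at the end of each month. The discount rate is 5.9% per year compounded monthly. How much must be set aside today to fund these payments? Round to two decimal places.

$441,634.04

Ordinary annuity of 132 payments, first payment at period 24.
Periodic rate r = 0.059/12 per month; n is counted in months.
The ordinary-annuity PV formula values the stream one period before the first payment (period 23); discount that back 23 periods:
PV₀ = 5,100 × [1 − (1+r)^−132] / r × (1+r)^−23 = $441,634.04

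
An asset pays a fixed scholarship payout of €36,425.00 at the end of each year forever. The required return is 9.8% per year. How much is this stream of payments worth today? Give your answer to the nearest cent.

Periodic rate r = 0.098 per year.
Level perpetuity: PV = PMT / r = 36,425 / (0.098) = €371,683.67.

€371,683.67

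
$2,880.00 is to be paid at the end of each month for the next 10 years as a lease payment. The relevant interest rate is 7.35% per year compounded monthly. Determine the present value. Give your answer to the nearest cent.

$244,232.64

This is an ordinary annuity: 120 payments of $2,880.00 at the end of each month.
Periodic rate r = 0.0735/12 per month; n is counted in months.
PV = PMT × [(1 − (1+r)^−n)/r] = 2,880 × [1 − (1+r)^−120] / r = $244,232.64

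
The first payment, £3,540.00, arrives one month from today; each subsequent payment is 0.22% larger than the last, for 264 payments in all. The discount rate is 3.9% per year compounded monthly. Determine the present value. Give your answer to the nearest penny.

Periodic rate r = 0.039/12 per month; n is counted in months.
Growing ordinary annuity: PV = PMT₁ × [1 − ((1+g)/(1+r))^n] / (r − g) = 3,540 × [1 − ((1+0.0022)/(1+r))^264] / (r − 0.0022) = £814,287.53.

£814,287.53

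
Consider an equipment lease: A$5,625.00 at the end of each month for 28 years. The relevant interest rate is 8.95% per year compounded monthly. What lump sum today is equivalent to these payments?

A$692,077.69

This is an ordinary annuity: 336 payments of A$5,625.00 at the end of each month.
Periodic rate r = 0.0895/12 per month; n is counted in months.
PV = PMT × [(1 − (1+r)^−n)/r] = 5,625 × [1 − (1+r)^−336] / r = A$692,077.69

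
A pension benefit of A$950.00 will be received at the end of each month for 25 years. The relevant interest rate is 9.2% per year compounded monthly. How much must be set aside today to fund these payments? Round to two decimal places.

A$111,380.21

This is an ordinary annuity: 300 payments of A$950.00 at the end of each month.
Periodic rate r = 0.092/12 per month; n is counted in months.
PV = PMT × [(1 − (1+r)^−n)/r] = 950 × [1 − (1+r)^−300] / r = A$111,380.21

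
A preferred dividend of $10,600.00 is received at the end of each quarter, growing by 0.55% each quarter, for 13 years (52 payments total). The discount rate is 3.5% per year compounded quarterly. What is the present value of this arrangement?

$503,845.45

Periodic rate r = 0.035/4 per quarter; n is counted in quarters.
Growing ordinary annuity: PV = PMT₁ × [1 − ((1+g)/(1+r))^n] / (r − g) = 10,600 × [1 − ((1+0.0055)/(1+r))^52] / (r − 0.0055) = $503,845.45.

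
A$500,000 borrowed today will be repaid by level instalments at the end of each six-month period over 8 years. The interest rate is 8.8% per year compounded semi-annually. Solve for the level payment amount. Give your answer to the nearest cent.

A$44,185.76

Level ordinary annuity; solve PV = PMT × [(1 − (1+r)^−n)/r] for PMT.
Periodic rate r = 0.088/2 per half-year; n is counted in half-years.
With n = 16: PMT = 500,000 / ([(1 − (1+r)^−n)/r]) = A$44,185.76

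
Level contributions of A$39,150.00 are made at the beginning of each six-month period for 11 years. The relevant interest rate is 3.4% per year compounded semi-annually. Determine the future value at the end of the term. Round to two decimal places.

This is an annuity due: 22 deposits of A$39,150.00 at the beginning of each six-month period.
Periodic rate r = 0.034/2 per half-year; n is counted in half-years.
FV = PMT × [((1+r)^n − 1)/r] × (1+r) = 39,150 × [(1+r)^22 − 1] / r × (1+r) = A$1,051,540.95

A$1,051,540.95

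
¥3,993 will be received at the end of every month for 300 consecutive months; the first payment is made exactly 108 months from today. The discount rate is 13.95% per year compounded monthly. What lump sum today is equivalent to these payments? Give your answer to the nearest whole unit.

Ordinary annuity of 300 payments, first payment at period 108.
Periodic rate r = 0.1395/12 per month; n is counted in months.
The ordinary-annuity PV formula values the stream one period before the first payment (period 107); discount that back 107 periods:
PV₀ = 3,993 × [1 − (1+r)^−300] / r × (1+r)^−107 = ¥96,616

¥96,616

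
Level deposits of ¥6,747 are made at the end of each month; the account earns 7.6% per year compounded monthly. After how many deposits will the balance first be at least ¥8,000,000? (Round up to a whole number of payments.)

340 payments

Periodic rate r = 0.076/12 per month; n is counted in months.
Ordinary annuity FV: 8,000,000 = 6,747 × [((1+r)^n − 1)/r].
(1+r)^n = 1 + 8,000,000 × r / 6,747, so n = ln(1 + 8,000,000·r/6,747) / ln(1+r) = 339.15.
Round up to a whole number of payments: n = 340.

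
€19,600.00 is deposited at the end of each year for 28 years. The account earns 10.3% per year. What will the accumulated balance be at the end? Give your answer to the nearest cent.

€2,771,355.07

This is an ordinary annuity: 28 deposits of €19,600.00 at the end of each year.
Periodic rate r = 0.103 per year.
FV = PMT × [((1+r)^n − 1)/r] = 19,600 × [(1+r)^28 − 1] / r = €2,771,355.07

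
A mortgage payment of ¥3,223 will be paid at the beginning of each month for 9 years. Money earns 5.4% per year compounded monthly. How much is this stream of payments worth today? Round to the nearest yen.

This is an annuity due: 108 payments of ¥3,223 at the beginning of each month.
Periodic rate r = 0.054/12 per month; n is counted in months.
PV = PMT × [(1 − (1+r)^−n)/r] × (1+r) = 3,223 × [1 − (1+r)^−108] / r × (1+r) = ¥276,445

¥276,445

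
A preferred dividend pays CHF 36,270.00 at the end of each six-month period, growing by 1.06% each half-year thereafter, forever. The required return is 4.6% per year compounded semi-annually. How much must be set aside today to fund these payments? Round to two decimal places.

CHF 2,925,000.00

Periodic rate r = 0.046/2 per half-year.
Growing perpetuity (Gordon): PV = PMT₁ / (r − g) = 36,270 / (r − 0.0106) = CHF 2,925,000.00.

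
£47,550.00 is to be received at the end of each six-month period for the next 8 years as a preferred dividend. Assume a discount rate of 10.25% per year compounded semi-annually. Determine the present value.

This is an ordinary annuity: 16 payments of £47,550.00 at the end of each six-month period.
Periodic rate r = 0.1025/2 per half-year; n is counted in half-years.
PV = PMT × [(1 − (1+r)^−n)/r] = 47,550 × [1 − (1+r)^−16] / r = £510,781.40

£510,781.40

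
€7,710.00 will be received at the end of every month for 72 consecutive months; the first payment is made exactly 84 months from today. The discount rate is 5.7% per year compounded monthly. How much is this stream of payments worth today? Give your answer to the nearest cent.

€316,634.46

Ordinary annuity of 72 payments, first payment at period 84.
Periodic rate r = 0.057/12 per month; n is counted in months.
The ordinary-annuity PV formula values the stream one period before the first payment (period 83); discount that back 83 periods:
PV₀ = 7,710 × [1 − (1+r)^−72] / r × (1+r)^−83 = €316,634.46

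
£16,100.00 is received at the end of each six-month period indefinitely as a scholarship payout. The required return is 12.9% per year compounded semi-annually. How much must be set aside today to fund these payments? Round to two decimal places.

Periodic rate r = 0.129/2 per half-year.
Level perpetuity: PV = PMT / r = 16,100 / (0.129/2) = £249,612.40.

£249,612.40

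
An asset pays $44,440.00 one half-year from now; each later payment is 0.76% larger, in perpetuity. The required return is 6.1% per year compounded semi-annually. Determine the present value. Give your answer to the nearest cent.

$1,940,611.35

Periodic rate r = 0.061/2 per half-year.
Growing perpetuity (Gordon): PV = PMT₁ / (r − g) = 44,440 / (r − 0.0076) = $1,940,611.35.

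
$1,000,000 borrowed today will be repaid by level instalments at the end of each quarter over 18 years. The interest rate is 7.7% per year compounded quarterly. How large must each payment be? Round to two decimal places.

Level ordinary annuity; solve PV = PMT × [(1 − (1+r)^−n)/r] for PMT.
Periodic rate r = 0.077/4 per quarter; n is counted in quarters.
With n = 72: PMT = 1,000,000 / ([(1 − (1+r)^−n)/r]) = $25,783.18

$25,783.18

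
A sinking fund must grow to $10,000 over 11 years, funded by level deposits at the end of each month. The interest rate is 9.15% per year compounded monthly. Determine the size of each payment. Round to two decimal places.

$44.19

Level ordinary annuity; solve FV = PMT × [((1+r)^n − 1)/r] for PMT.
Periodic rate r = 0.0915/12 per month; n is counted in months.
With n = 132: PMT = 10,000 / ([((1+r)^n − 1)/r]) = $44.19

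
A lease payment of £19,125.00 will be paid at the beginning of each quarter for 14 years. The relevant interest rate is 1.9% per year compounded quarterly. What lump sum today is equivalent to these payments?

£942,903.45

This is an annuity due: 56 payments of £19,125.00 at the beginning of each quarter.
Periodic rate r = 0.019/4 per quarter; n is counted in quarters.
PV = PMT × [(1 − (1+r)^−n)/r] × (1+r) = 19,125 × [1 − (1+r)^−56] / r × (1+r) = £942,903.45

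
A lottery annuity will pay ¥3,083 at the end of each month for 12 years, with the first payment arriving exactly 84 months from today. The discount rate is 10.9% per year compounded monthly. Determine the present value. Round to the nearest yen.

Ordinary annuity of 144 payments, first payment at period 84.
Periodic rate r = 0.109/12 per month; n is counted in months.
The ordinary-annuity PV formula values the stream one period before the first payment (period 83); discount that back 83 periods:
PV₀ = 3,083 × [1 − (1+r)^−144] / r × (1+r)^−83 = ¥116,665

¥116,665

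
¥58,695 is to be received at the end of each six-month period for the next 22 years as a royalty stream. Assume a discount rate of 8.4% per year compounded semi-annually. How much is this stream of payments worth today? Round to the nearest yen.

¥1,168,849

This is an ordinary annuity: 44 payments of ¥58,695 at the end of each six-month period.
Periodic rate r = 0.084/2 per half-year; n is counted in half-years.
PV = PMT × [(1 − (1+r)^−n)/r] = 58,695 × [1 − (1+r)^−44] / r = ¥1,168,849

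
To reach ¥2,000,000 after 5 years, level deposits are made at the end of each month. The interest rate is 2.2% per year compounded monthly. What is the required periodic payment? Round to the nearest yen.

Level ordinary annuity; solve FV = PMT × [((1+r)^n − 1)/r] for PMT.
Periodic rate r = 0.022/12 per month; n is counted in months.
With n = 60: PMT = 2,000,000 / ([((1+r)^n − 1)/r]) = ¥31,564

¥31,564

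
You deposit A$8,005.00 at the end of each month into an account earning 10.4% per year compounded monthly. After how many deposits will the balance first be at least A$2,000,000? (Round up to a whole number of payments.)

Periodic rate r = 0.104/12 per month; n is counted in months.
Ordinary annuity FV: 2,000,000 = 8,005 × [((1+r)^n − 1)/r].
(1+r)^n = 1 + 2,000,000 × r / 8,005, so n = ln(1 + 2,000,000·r/8,005) / ln(1+r) = 133.53.
Round up to a whole number of payments: n = 134.

134 payments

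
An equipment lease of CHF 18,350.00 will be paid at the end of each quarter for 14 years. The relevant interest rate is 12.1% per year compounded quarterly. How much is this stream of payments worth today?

CHF 492,291.16

This is an ordinary annuity: 56 payments of CHF 18,350.00 at the end of each quarter.
Periodic rate r = 0.121/4 per quarter; n is counted in quarters.
PV = PMT × [(1 − (1+r)^−n)/r] = 18,350 × [1 − (1+r)^−56] / r = CHF 492,291.16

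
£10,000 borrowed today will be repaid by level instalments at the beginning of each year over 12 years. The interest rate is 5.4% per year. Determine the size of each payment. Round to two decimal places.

Level annuity due; solve PV = PMT × [(1 − (1+r)^−n)/r] × (1+r) for PMT.
Periodic rate r = 0.054 per year.
With n = 12: PMT = 10,000 / ([(1 − (1+r)^−n)/r] × (1+r)) = £1,094.73

£1,094.73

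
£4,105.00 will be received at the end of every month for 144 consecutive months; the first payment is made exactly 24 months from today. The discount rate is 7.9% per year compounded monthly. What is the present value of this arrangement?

£327,765.17

Ordinary annuity of 144 payments, first payment at period 24.
Periodic rate r = 0.079/12 per month; n is counted in months.
The ordinary-annuity PV formula values the stream one period before the first payment (period 23); discount that back 23 periods:
PV₀ = 4,105 × [1 − (1+r)^−144] / r × (1+r)^−23 = £327,765.17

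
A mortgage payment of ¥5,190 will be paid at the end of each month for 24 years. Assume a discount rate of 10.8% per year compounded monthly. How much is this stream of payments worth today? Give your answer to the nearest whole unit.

This is an ordinary annuity: 288 payments of ¥5,190 at the end of each month.
Periodic rate r = 0.108/12 per month; n is counted in months.
PV = PMT × [(1 − (1+r)^−n)/r] = 5,190 × [1 − (1+r)^−288] / r = ¥532,988

¥532,988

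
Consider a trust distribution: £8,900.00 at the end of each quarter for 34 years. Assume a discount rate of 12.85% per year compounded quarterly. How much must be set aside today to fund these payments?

£273,284.82

This is an ordinary annuity: 136 payments of £8,900.00 at the end of each quarter.
Periodic rate r = 0.1285/4 per quarter; n is counted in quarters.
PV = PMT × [(1 − (1+r)^−n)/r] = 8,900 × [1 − (1+r)^−136] / r = £273,284.82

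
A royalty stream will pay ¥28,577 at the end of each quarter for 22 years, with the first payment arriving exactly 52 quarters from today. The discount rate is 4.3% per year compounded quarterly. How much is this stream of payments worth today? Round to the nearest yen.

¥939,559

Ordinary annuity of 88 payments, first payment at period 52.
Periodic rate r = 0.043/4 per quarter; n is counted in quarters.
The ordinary-annuity PV formula values the stream one period before the first payment (period 51); discount that back 51 periods:
PV₀ = 28,577 × [1 − (1+r)^−88] / r × (1+r)^−51 = ¥939,559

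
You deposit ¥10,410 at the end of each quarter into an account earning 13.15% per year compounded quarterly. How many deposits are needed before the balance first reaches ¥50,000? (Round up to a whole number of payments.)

Periodic rate r = 0.1315/4 per quarter; n is counted in quarters.
Ordinary annuity FV: 50,000 = 10,410 × [((1+r)^n − 1)/r].
(1+r)^n = 1 + 50,000 × r / 10,410, so n = ln(1 + 50,000·r/10,410) / ln(1+r) = 4.53.
Round up to a whole number of payments: n = 5.

5 payments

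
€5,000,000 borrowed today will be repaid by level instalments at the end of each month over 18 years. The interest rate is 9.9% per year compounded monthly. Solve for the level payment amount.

€49,671.03

Level ordinary annuity; solve PV = PMT × [(1 − (1+r)^−n)/r] for PMT.
Periodic rate r = 0.099/12 per month; n is counted in months.
With n = 216: PMT = 5,000,000 / ([(1 − (1+r)^−n)/r]) = €49,671.03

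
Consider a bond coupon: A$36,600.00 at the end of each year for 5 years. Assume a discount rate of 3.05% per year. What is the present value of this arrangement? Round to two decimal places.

A$167,378.26

This is an ordinary annuity: 5 payments of A$36,600.00 at the end of each year.
Periodic rate r = 0.0305 per year.
PV = PMT × [(1 − (1+r)^−n)/r] = 36,600 × [1 − (1+r)^−5] / r = A$167,378.26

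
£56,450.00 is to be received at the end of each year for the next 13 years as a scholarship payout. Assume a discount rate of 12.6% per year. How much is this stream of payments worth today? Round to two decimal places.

This is an ordinary annuity: 13 payments of £56,450.00 at the end of each year.
Periodic rate r = 0.126 per year.
PV = PMT × [(1 − (1+r)^−n)/r] = 56,450 × [1 − (1+r)^−13] / r = £352,231.57

£352,231.57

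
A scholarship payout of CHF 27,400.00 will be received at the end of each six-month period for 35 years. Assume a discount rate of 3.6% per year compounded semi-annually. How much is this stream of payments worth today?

This is an ordinary annuity: 70 payments of CHF 27,400.00 at the end of each six-month period.
Periodic rate r = 0.036/2 per half-year; n is counted in half-years.
PV = PMT × [(1 − (1+r)^−n)/r] = 27,400 × [1 − (1+r)^−70] / r = CHF 1,085,572.09

CHF 1,085,572.09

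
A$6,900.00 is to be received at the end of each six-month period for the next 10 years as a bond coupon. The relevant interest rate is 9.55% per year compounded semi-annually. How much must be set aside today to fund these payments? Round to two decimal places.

This is an ordinary annuity: 20 payments of A$6,900.00 at the end of each six-month period.
Periodic rate r = 0.0955/2 per half-year; n is counted in half-years.
PV = PMT × [(1 − (1+r)^−n)/r] = 6,900 × [1 − (1+r)^−20] / r = A$87,653.68

A$87,653.68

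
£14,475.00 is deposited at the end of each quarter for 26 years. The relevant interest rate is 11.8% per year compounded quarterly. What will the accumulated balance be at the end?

This is an ordinary annuity: 104 deposits of £14,475.00 at the end of each quarter.
Periodic rate r = 0.118/4 per quarter; n is counted in quarters.
FV = PMT × [((1+r)^n − 1)/r] = 14,475 × [(1+r)^104 − 1] / r = £9,600,388.24

£9,600,388.24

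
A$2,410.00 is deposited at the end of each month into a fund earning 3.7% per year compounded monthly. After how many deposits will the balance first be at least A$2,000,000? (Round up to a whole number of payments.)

Periodic rate r = 0.037/12 per month; n is counted in months.
Ordinary annuity FV: 2,000,000 = 2,410 × [((1+r)^n − 1)/r].
(1+r)^n = 1 + 2,000,000 × r / 2,410, so n = ln(1 + 2,000,000·r/2,410) / ln(1+r) = 412.34.
Round up to a whole number of payments: n = 413.

413 payments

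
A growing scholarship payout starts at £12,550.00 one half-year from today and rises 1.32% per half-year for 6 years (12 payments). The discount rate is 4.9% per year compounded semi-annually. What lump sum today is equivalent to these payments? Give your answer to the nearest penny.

£138,400.92

Periodic rate r = 0.049/2 per half-year; n is counted in half-years.
Growing ordinary annuity: PV = PMT₁ × [1 − ((1+g)/(1+r))^n] / (r − g) = 12,550 × [1 − ((1+0.0132)/(1+r))^12] / (r − 0.0132) = £138,400.92.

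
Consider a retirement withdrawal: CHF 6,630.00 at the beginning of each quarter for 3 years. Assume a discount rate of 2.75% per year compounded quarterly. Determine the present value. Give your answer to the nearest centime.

CHF 76,639.15

This is an annuity due: 12 payments of CHF 6,630.00 at the beginning of each quarter.
Periodic rate r = 0.0275/4 per quarter; n is counted in quarters.
PV = PMT × [(1 − (1+r)^−n)/r] × (1+r) = 6,630 × [1 − (1+r)^−12] / r × (1+r) = CHF 76,639.15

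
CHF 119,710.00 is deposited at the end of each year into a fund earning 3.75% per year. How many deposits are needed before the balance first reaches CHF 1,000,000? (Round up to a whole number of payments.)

8 payments

Periodic rate r = 0.0375 per year.
Ordinary annuity FV: 1,000,000 = 119,710 × [((1+r)^n − 1)/r].
(1+r)^n = 1 + 1,000,000 × r / 119,710, so n = ln(1 + 1,000,000·r/119,710) / ln(1+r) = 7.40.
Round up to a whole number of payments: n = 8.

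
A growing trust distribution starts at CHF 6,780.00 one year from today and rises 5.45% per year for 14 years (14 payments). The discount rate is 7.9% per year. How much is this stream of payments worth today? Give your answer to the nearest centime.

CHF 76,095.60

Periodic rate r = 0.079 per year.
Growing ordinary annuity: PV = PMT₁ × [1 − ((1+g)/(1+r))^n] / (r − g) = 6,780 × [1 − ((1+0.0545)/(1+r))^14] / (r − 0.0545) = CHF 76,095.60.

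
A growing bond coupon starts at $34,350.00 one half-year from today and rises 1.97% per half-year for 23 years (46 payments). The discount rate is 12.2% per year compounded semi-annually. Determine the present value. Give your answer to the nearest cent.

Periodic rate r = 0.122/2 per half-year; n is counted in half-years.
Growing ordinary annuity: PV = PMT₁ × [1 − ((1+g)/(1+r))^n] / (r − g) = 34,350 × [1 − ((1+0.0197)/(1+r))^46] / (r − 0.0197) = $697,813.04.

$697,813.04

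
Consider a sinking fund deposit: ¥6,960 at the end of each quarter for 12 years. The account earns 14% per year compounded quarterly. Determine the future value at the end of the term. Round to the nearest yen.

This is an ordinary annuity: 48 deposits of ¥6,960 at the end of each quarter.
Periodic rate r = 0.14/4 per quarter; n is counted in quarters.
FV = PMT × [((1+r)^n − 1)/r] = 6,960 × [(1+r)^48 − 1] / r = ¥837,902

¥837,902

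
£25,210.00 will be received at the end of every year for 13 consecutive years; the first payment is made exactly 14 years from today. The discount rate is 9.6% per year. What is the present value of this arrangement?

Ordinary annuity of 13 payments, first payment at period 14.
Periodic rate r = 0.096 per year.
The ordinary-annuity PV formula values the stream one period before the first payment (period 13); discount that back 13 periods:
PV₀ = 25,210 × [1 − (1+r)^−13] / r × (1+r)^−13 = £55,533.23

£55,533.23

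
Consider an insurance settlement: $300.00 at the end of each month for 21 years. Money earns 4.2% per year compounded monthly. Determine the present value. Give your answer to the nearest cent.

This is an ordinary annuity: 252 payments of $300.00 at the end of each month.
Periodic rate r = 0.042/12 per month; n is counted in months.
PV = PMT × [(1 − (1+r)^−n)/r] = 300 × [1 − (1+r)^−252] / r = $50,177.82

$50,177.82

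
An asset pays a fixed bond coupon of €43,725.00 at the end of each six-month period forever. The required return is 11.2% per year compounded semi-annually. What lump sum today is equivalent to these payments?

Periodic rate r = 0.112/2 per half-year.
Level perpetuity: PV = PMT / r = 43,725 / (0.112/2) = €780,803.57.

€780,803.57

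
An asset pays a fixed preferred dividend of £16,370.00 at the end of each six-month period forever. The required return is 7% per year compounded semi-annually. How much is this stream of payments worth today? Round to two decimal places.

Periodic rate r = 0.07/2 per half-year.
Level perpetuity: PV = PMT / r = 16,370 / (0.07/2) = £467,714.29.

£467,714.29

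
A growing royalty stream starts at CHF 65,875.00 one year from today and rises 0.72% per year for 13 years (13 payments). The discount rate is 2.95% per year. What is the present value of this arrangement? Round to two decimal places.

CHF 731,864.62

Periodic rate r = 0.0295 per year.
Growing ordinary annuity: PV = PMT₁ × [1 − ((1+g)/(1+r))^n] / (r − g) = 65,875 × [1 − ((1+0.0072)/(1+r))^13] / (r − 0.0072) = CHF 731,864.62.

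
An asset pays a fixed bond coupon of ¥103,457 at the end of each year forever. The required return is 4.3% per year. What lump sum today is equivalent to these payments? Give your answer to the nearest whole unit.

¥2,405,977

Periodic rate r = 0.043 per year.
Level perpetuity: PV = PMT / r = 103,457 / (0.043) = ¥2,405,977.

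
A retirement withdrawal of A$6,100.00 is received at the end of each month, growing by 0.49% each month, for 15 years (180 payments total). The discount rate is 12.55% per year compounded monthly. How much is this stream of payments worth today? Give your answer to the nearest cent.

Periodic rate r = 0.1255/12 per month; n is counted in months.
Growing ordinary annuity: PV = PMT₁ × [1 − ((1+g)/(1+r))^n] / (r − g) = 6,100 × [1 − ((1+0.0049)/(1+r))^180] / (r − 0.0049) = A$690,835.91.

A$690,835.91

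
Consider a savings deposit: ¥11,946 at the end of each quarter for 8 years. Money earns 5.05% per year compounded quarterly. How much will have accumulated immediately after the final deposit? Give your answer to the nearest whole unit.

¥467,451

This is an ordinary annuity: 32 deposits of ¥11,946 at the end of each quarter.
Periodic rate r = 0.0505/4 per quarter; n is counted in quarters.
FV = PMT × [((1+r)^n − 1)/r] = 11,946 × [(1+r)^32 − 1] / r = ¥467,451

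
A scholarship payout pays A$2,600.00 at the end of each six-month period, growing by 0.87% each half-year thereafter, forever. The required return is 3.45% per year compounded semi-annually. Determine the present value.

Periodic rate r = 0.0345/2 per half-year.
Growing perpetuity (Gordon): PV = PMT₁ / (r − g) = 2,600 / (r − 0.0087) = A$304,093.57.

A$304,093.57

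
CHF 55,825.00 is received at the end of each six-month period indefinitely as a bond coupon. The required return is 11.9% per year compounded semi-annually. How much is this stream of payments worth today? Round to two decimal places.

Periodic rate r = 0.119/2 per half-year.
Level perpetuity: PV = PMT / r = 55,825 / (0.119/2) = CHF 938,235.29.

CHF 938,235.29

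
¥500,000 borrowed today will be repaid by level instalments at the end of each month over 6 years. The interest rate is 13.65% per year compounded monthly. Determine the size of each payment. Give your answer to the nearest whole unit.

Level ordinary annuity; solve PV = PMT × [(1 − (1+r)^−n)/r] for PMT.
Periodic rate r = 0.1365/12 per month; n is counted in months.
With n = 72: PMT = 500,000 / ([(1 − (1+r)^−n)/r]) = ¥10,209

¥10,209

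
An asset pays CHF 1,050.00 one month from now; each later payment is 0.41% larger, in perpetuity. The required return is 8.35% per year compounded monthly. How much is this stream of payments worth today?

CHF 367,346.94

Periodic rate r = 0.0835/12 per month.
Growing perpetuity (Gordon): PV = PMT₁ / (r − g) = 1,050 / (r − 0.0041) = CHF 367,346.94.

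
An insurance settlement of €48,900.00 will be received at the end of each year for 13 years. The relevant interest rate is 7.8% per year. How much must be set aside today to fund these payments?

€390,782.64

This is an ordinary annuity: 13 payments of €48,900.00 at the end of each year.
Periodic rate r = 0.078 per year.
PV = PMT × [(1 − (1+r)^−n)/r] = 48,900 × [1 − (1+r)^−13] / r = €390,782.64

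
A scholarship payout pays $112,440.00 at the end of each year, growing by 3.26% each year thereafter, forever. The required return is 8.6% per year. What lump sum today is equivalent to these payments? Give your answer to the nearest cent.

Periodic rate r = 0.086 per year.
Growing perpetuity (Gordon): PV = PMT₁ / (r − g) = 112,440 / (r − 0.0326) = $2,105,617.98.

$2,105,617.98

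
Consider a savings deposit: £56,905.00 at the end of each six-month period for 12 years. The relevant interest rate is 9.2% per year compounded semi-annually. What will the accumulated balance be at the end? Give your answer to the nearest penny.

This is an ordinary annuity: 24 deposits of £56,905.00 at the end of each six-month period.
Periodic rate r = 0.092/2 per half-year; n is counted in half-years.
FV = PMT × [((1+r)^n − 1)/r] = 56,905 × [(1+r)^24 − 1] / r = £2,403,367.63

£2,403,367.63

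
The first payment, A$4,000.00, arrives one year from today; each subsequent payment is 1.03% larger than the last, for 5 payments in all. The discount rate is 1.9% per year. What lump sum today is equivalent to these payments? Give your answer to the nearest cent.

A$19,294.79

Periodic rate r = 0.019 per year.
Growing ordinary annuity: PV = PMT₁ × [1 − ((1+g)/(1+r))^n] / (r − g) = 4,000 × [1 − ((1+0.0103)/(1+r))^5] / (r − 0.0103) = A$19,294.79.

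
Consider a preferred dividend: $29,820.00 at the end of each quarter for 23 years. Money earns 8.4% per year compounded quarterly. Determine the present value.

This is an ordinary annuity: 92 payments of $29,820.00 at the end of each quarter.
Periodic rate r = 0.084/4 per quarter; n is counted in quarters.
PV = PMT × [(1 − (1+r)^−n)/r] = 29,820 × [1 − (1+r)^−92] / r = $1,210,144.64

$1,210,144.64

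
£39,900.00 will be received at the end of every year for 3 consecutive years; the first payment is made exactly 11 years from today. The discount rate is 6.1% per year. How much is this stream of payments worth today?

Ordinary annuity of 3 payments, first payment at period 11.
Periodic rate r = 0.061 per year.
The ordinary-annuity PV formula values the stream one period before the first payment (period 10); discount that back 10 periods:
PV₀ = 39,900 × [1 − (1+r)^−3] / r × (1+r)^−10 = £58,886.66

£58,886.66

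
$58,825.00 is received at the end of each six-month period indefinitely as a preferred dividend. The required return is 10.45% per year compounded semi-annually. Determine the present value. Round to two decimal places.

Periodic rate r = 0.1045/2 per half-year.
Level perpetuity: PV = PMT / r = 58,825 / (0.1045/2) = $1,125,837.32.

$1,125,837.32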